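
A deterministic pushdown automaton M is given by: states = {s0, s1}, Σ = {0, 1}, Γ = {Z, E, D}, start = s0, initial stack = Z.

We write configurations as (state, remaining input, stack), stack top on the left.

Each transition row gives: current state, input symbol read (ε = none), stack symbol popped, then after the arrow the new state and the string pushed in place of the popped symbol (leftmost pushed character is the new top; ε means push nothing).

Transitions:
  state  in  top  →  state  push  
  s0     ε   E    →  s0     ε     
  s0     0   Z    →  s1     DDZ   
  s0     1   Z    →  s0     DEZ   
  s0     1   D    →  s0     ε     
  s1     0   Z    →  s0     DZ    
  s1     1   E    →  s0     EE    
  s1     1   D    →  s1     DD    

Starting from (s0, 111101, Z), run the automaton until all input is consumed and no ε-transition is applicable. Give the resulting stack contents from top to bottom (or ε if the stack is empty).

(s0, 111101, Z) ⊢ (s0, 11101, DEZ) ⊢ (s0, 1101, EZ) ⊢ (s0, 1101, Z) ⊢ (s0, 101, DEZ) ⊢ (s0, 01, EZ) ⊢ (s0, 01, Z) ⊢ (s1, 1, DDZ) ⊢ (s1, ε, DDDZ)
All input consumed in state s1 with stack DDDZ.

DDDZ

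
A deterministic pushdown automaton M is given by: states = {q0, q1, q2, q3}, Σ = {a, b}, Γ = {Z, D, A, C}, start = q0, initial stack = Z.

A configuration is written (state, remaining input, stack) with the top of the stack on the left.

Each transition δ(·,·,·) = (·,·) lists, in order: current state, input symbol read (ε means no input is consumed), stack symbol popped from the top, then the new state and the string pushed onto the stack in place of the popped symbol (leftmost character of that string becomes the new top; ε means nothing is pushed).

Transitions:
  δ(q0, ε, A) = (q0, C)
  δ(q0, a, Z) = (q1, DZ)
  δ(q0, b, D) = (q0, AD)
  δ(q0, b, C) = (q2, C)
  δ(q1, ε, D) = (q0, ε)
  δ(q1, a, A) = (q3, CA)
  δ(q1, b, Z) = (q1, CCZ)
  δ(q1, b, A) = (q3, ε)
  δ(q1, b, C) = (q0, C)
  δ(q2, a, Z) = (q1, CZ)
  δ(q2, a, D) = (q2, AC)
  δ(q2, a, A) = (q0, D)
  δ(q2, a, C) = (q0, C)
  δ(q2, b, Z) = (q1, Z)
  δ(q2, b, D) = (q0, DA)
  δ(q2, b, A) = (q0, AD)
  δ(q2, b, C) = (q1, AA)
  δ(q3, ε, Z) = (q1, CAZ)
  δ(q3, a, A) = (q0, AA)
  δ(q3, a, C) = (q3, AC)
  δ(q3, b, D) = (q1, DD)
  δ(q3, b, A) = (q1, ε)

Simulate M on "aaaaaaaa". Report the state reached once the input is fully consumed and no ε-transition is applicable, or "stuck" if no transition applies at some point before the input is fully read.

(q0, aaaaaaaa, Z) ⊢ (q1, aaaaaaa, DZ) ⊢ (q0, aaaaaaa, Z) ⊢ (q1, aaaaaa, DZ) ⊢ (q0, aaaaaa, Z) ⊢ (q1, aaaaa, DZ) ⊢ (q0, aaaaa, Z) ⊢ (q1, aaaa, DZ) ⊢ (q0, aaaa, Z) ⊢ (q1, aaa, DZ) ⊢ (q0, aaa, Z) ⊢ (q1, aa, DZ) ⊢ (q0, aa, Z) ⊢ (q1, a, DZ) ⊢ (q0, a, Z) ⊢ (q1, ε, DZ) ⊢ (q0, ε, Z)
All input consumed; M is in state q0.

q0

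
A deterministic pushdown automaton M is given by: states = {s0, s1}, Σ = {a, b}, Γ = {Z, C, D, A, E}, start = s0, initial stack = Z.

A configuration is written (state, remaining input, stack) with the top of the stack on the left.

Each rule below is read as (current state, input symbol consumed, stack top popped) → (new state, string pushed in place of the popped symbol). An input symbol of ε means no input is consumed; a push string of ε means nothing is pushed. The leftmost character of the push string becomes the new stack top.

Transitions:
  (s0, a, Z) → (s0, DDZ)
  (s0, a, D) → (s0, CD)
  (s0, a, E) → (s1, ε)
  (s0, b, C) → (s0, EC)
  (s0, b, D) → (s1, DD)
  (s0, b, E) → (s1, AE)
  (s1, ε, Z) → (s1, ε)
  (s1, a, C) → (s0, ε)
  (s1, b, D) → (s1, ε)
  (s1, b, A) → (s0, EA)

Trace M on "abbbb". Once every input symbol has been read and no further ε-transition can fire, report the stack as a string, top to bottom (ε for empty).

(s0, abbbb, Z)
  read a, top Z: go to s0, push DDZ → (s0, bbbb, DDZ)
  read b, top D: go to s1, push DD → (s1, bbb, DDDZ)
  read b, top D: go to s1, push ε → (s1, bb, DDZ)
  read b, top D: go to s1, push ε → (s1, b, DZ)
  read b, top D: go to s1, push ε → (s1, ε, Z)
  ε-move, top Z: go to s1, push ε → (s1, ε, ε)
All input consumed in state s1 with stack ε.

ε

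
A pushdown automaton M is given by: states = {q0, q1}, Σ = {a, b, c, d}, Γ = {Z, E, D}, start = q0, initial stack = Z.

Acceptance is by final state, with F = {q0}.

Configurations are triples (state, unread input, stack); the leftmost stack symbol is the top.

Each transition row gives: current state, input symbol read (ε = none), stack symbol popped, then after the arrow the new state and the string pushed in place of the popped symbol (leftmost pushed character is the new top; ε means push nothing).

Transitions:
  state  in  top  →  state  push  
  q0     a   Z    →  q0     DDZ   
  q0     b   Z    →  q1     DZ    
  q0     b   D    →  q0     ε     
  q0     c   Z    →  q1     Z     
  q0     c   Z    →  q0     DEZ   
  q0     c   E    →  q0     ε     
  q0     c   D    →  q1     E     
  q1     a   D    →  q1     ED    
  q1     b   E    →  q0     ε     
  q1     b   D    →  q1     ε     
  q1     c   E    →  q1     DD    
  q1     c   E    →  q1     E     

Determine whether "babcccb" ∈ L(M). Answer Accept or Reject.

Accept

One accepting computation: (q0, babcccb, Z) ⊢ (q1, abcccb, DZ) ⊢ (q1, bcccb, EDZ) ⊢ (q0, cccb, DZ) ⊢ (q1, ccb, EZ) ⊢ (q1, cb, EZ) ⊢ (q1, b, EZ) ⊢ (q0, ε, Z)
All input consumed and state q0 ∈ F.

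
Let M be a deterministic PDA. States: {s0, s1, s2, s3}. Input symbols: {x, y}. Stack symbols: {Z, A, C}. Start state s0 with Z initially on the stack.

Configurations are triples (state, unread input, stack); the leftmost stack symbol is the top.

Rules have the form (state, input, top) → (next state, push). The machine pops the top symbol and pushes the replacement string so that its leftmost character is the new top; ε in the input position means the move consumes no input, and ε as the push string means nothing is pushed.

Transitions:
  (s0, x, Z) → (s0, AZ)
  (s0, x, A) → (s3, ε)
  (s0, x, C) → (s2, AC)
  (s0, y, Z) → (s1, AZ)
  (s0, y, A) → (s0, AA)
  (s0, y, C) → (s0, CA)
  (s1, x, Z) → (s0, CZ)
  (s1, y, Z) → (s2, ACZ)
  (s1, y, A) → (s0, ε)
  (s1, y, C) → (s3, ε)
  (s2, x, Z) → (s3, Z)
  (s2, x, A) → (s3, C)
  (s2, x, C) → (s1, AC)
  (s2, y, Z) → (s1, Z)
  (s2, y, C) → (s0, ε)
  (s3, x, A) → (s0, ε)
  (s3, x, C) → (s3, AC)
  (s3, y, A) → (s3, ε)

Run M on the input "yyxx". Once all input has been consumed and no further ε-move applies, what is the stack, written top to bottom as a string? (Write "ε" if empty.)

(s0, yyxx, Z)
  read y, top Z: go to s1, push AZ → (s1, yxx, AZ)
  read y, top A: go to s0, push ε → (s0, xx, Z)
  read x, top Z: go to s0, push AZ → (s0, x, AZ)
  read x, top A: go to s3, push ε → (s3, ε, Z)
All input consumed in state s3 with stack Z.

Z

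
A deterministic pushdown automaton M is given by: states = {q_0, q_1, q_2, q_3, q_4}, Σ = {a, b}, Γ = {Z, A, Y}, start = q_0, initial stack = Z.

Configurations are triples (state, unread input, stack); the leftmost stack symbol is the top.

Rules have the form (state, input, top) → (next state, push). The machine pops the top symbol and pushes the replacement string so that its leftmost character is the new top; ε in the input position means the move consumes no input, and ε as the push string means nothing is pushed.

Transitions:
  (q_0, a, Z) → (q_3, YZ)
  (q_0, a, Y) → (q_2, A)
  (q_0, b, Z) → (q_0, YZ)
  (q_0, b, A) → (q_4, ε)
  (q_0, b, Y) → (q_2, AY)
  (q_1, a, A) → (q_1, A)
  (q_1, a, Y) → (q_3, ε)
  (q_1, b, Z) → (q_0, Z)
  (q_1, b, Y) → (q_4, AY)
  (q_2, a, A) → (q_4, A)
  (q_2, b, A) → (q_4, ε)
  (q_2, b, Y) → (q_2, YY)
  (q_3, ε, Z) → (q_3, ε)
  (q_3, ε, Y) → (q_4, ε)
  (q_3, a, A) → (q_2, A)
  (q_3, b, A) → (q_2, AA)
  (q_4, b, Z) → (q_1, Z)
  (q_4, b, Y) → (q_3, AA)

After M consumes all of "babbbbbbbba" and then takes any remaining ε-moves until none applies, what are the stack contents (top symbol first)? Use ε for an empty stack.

(q_0, babbbbbbbba, Z)
  read b, top Z: go to q_0, push YZ → (q_0, abbbbbbbba, YZ)
  read a, top Y: go to q_2, push A → (q_2, bbbbbbbba, AZ)
  read b, top A: go to q_4, push ε → (q_4, bbbbbbba, Z)
  read b, top Z: go to q_1, push Z → (q_1, bbbbbba, Z)
  read b, top Z: go to q_0, push Z → (q_0, bbbbba, Z)
  read b, top Z: go to q_0, push YZ → (q_0, bbbba, YZ)
  read b, top Y: go to q_2, push AY → (q_2, bbba, AYZ)
  read b, top A: go to q_4, push ε → (q_4, bba, YZ)
  read b, top Y: go to q_3, push AA → (q_3, ba, AAZ)
  read b, top A: go to q_2, push AA → (q_2, a, AAAZ)
  read a, top A: go to q_4, push A → (q_4, ε, AAAZ)
All input consumed in state q_4 with stack AAAZ.

AAAZ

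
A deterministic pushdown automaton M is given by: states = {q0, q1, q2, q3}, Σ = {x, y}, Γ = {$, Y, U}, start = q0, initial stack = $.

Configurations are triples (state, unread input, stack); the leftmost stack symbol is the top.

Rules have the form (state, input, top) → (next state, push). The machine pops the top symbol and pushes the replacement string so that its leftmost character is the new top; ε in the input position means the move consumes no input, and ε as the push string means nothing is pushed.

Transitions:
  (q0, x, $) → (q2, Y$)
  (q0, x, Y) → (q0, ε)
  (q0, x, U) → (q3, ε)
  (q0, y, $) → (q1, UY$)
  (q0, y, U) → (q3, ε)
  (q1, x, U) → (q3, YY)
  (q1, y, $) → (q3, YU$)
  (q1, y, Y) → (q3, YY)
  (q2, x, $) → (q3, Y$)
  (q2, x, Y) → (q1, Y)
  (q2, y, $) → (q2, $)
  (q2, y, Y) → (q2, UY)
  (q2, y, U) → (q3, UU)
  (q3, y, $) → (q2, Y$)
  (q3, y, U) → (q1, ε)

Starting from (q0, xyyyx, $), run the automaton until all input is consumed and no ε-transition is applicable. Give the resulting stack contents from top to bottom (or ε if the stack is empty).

(q0, xyyyx, $) ⊢ (q2, yyyx, Y$) ⊢ (q2, yyx, UY$) ⊢ (q3, yx, UUY$) ⊢ (q1, x, UY$) ⊢ (q3, ε, YYY$)
All input consumed in state q3 with stack YYY$.

YYY$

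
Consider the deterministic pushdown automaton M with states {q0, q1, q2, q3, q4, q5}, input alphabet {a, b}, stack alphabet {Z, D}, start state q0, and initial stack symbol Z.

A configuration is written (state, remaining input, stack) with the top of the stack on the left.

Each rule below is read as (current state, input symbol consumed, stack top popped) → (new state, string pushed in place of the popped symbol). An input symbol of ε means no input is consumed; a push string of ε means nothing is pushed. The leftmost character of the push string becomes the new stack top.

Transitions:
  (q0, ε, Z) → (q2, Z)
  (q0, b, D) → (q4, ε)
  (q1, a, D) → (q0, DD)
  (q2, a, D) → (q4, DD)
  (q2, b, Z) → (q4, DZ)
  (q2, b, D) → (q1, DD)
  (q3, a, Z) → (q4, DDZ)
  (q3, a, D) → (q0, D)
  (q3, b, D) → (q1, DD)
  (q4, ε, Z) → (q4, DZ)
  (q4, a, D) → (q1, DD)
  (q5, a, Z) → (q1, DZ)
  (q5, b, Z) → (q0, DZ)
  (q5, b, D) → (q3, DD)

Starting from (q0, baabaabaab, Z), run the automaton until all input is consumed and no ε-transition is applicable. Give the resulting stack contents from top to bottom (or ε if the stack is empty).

DDDDZ

(q0, baabaabaab, Z)
  ε-move, top Z: go to q2, push Z → (q2, baabaabaab, Z)
  read b, top Z: go to q4, push DZ → (q4, aabaabaab, DZ)
  read a, top D: go to q1, push DD → (q1, abaabaab, DDZ)
  read a, top D: go to q0, push DD → (q0, baabaab, DDDZ)
  read b, top D: go to q4, push ε → (q4, aabaab, DDZ)
  read a, top D: go to q1, push DD → (q1, abaab, DDDZ)
  read a, top D: go to q0, push DD → (q0, baab, DDDDZ)
  read b, top D: go to q4, push ε → (q4, aab, DDDZ)
  read a, top D: go to q1, push DD → (q1, ab, DDDDZ)
  read a, top D: go to q0, push DD → (q0, b, DDDDDZ)
  read b, top D: go to q4, push ε → (q4, ε, DDDDZ)
All input consumed in state q4 with stack DDDDZ.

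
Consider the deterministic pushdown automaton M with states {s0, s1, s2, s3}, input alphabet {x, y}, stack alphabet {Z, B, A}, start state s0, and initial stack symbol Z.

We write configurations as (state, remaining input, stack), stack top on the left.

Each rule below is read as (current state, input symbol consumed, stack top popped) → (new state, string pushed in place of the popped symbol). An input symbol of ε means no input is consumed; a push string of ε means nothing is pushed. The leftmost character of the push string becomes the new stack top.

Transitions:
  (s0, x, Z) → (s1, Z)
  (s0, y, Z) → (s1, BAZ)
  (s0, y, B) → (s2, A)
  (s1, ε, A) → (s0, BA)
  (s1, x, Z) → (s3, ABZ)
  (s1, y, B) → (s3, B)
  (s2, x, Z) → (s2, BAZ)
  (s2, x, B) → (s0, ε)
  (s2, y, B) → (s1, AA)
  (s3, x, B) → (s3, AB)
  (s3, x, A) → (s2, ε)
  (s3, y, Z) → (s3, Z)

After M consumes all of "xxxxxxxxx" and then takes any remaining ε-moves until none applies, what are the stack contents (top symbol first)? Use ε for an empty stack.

Z

(s0, xxxxxxxxx, Z)
  read x, top Z: go to s1, push Z → (s1, xxxxxxxx, Z)
  read x, top Z: go to s3, push ABZ → (s3, xxxxxxx, ABZ)
  read x, top A: go to s2, push ε → (s2, xxxxxx, BZ)
  read x, top B: go to s0, push ε → (s0, xxxxx, Z)
  read x, top Z: go to s1, push Z → (s1, xxxx, Z)
  read x, top Z: go to s3, push ABZ → (s3, xxx, ABZ)
  read x, top A: go to s2, push ε → (s2, xx, BZ)
  read x, top B: go to s0, push ε → (s0, x, Z)
  read x, top Z: go to s1, push Z → (s1, ε, Z)
All input consumed in state s1 with stack Z.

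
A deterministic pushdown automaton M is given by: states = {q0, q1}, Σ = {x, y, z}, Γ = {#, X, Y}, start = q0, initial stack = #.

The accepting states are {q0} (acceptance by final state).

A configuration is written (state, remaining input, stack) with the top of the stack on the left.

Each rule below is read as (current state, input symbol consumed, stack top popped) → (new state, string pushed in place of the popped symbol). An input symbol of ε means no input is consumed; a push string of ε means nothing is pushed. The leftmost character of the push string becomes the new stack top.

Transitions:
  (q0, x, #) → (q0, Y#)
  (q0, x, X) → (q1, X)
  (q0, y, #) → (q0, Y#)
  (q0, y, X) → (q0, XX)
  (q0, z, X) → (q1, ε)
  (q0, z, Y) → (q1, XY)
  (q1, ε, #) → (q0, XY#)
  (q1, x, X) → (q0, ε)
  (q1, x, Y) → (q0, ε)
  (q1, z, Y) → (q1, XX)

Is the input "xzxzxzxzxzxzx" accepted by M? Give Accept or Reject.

(q0, xzxzxzxzxzxzx, #)
  read x, top #: go to q0, push Y# → (q0, zxzxzxzxzxzx, Y#)
  read z, top Y: go to q1, push XY → (q1, xzxzxzxzxzx, XY#)
  read x, top X: go to q0, push ε → (q0, zxzxzxzxzx, Y#)
  read z, top Y: go to q1, push XY → (q1, xzxzxzxzx, XY#)
  read x, top X: go to q0, push ε → (q0, zxzxzxzx, Y#)
  read z, top Y: go to q1, push XY → (q1, xzxzxzx, XY#)
  read x, top X: go to q0, push ε → (q0, zxzxzx, Y#)
  read z, top Y: go to q1, push XY → (q1, xzxzx, XY#)
  read x, top X: go to q0, push ε → (q0, zxzx, Y#)
  read z, top Y: go to q1, push XY → (q1, xzx, XY#)
  read x, top X: go to q0, push ε → (q0, zx, Y#)
  read z, top Y: go to q1, push XY → (q1, x, XY#)
  read x, top X: go to q0, push ε → (q0, ε, Y#)
All input consumed; state q0 ∈ F.

Accept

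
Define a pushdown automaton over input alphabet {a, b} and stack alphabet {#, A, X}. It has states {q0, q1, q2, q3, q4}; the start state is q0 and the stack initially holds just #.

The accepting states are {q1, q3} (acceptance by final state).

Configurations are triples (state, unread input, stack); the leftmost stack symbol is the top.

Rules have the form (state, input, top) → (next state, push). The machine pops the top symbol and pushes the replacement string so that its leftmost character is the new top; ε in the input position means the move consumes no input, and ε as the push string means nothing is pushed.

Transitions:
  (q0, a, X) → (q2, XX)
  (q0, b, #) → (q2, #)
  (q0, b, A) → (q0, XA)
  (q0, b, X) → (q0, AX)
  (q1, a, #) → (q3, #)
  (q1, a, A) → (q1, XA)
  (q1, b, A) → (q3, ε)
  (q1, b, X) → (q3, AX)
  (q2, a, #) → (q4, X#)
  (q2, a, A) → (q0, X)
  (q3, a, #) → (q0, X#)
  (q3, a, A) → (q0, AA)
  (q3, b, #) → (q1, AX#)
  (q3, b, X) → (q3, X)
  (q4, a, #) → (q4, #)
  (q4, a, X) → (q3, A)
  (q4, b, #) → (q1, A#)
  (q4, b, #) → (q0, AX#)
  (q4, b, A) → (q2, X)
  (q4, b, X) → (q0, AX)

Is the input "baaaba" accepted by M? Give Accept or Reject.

No computation consumes all input and reaches a final state.

Reject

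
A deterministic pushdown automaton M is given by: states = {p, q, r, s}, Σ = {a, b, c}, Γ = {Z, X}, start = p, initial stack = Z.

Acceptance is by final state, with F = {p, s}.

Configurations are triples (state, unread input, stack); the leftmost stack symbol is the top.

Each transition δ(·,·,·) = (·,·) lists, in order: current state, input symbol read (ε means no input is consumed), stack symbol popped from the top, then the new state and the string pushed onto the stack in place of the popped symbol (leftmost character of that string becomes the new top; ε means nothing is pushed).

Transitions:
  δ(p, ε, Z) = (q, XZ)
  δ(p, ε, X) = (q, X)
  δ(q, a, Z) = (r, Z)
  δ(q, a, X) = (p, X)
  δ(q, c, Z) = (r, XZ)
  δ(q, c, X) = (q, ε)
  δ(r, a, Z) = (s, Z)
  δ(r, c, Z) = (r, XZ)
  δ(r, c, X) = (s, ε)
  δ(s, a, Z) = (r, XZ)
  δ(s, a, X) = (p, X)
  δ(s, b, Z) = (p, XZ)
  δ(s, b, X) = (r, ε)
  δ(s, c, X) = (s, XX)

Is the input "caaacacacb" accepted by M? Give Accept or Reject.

Accept

(p, caaacacacb, Z) ⊢ (q, caaacacacb, XZ) ⊢ (q, aaacacacb, Z) ⊢ (r, aacacacb, Z) ⊢ (s, acacacb, Z) ⊢ (r, cacacb, XZ) ⊢ (s, acacb, Z) ⊢ (r, cacb, XZ) ⊢ (s, acb, Z) ⊢ (r, cb, XZ) ⊢ (s, b, Z) ⊢ (p, ε, XZ)
All input consumed; state p ∈ F.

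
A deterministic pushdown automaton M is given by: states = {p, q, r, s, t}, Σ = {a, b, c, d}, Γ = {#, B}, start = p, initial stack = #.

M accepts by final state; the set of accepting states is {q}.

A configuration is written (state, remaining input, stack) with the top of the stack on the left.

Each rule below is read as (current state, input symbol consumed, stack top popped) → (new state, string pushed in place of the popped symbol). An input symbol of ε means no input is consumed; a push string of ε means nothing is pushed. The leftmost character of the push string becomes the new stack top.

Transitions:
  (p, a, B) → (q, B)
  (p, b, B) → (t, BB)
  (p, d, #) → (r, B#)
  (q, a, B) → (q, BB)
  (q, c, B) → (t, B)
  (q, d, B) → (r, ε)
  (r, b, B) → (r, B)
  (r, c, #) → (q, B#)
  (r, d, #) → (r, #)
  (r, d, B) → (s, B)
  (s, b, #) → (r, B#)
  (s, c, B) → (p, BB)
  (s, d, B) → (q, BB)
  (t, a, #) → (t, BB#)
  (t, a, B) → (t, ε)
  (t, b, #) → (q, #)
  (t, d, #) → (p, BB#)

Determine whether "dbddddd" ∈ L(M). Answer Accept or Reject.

(p, dbddddd, #)
  read d, top #: go to r, push B# → (r, bddddd, B#)
  read b, top B: go to r, push B → (r, ddddd, B#)
  read d, top B: go to s, push B → (s, dddd, B#)
  read d, top B: go to q, push BB → (q, ddd, BB#)
  read d, top B: go to r, push ε → (r, dd, B#)
  read d, top B: go to s, push B → (s, d, B#)
  read d, top B: go to q, push BB → (q, ε, BB#)
All input consumed; state q ∈ F.

Accept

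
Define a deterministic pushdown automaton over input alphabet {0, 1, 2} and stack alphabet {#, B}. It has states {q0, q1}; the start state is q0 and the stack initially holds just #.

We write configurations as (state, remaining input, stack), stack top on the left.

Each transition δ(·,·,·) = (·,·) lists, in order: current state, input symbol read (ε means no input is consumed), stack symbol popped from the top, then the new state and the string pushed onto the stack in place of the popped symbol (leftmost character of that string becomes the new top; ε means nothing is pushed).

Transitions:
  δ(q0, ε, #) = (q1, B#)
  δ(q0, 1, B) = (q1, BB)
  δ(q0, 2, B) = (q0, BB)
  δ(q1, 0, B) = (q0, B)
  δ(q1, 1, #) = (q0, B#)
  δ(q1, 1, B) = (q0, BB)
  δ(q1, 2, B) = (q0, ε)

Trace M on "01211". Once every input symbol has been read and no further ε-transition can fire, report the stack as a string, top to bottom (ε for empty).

BBB#

(q0, 01211, #)
  ε-move, top #: go to q1, push B# → (q1, 01211, B#)
  read 0, top B: go to q0, push B → (q0, 1211, B#)
  read 1, top B: go to q1, push BB → (q1, 211, BB#)
  read 2, top B: go to q0, push ε → (q0, 11, B#)
  read 1, top B: go to q1, push BB → (q1, 1, BB#)
  read 1, top B: go to q0, push BB → (q0, ε, BBB#)
All input consumed in state q0 with stack BBB#.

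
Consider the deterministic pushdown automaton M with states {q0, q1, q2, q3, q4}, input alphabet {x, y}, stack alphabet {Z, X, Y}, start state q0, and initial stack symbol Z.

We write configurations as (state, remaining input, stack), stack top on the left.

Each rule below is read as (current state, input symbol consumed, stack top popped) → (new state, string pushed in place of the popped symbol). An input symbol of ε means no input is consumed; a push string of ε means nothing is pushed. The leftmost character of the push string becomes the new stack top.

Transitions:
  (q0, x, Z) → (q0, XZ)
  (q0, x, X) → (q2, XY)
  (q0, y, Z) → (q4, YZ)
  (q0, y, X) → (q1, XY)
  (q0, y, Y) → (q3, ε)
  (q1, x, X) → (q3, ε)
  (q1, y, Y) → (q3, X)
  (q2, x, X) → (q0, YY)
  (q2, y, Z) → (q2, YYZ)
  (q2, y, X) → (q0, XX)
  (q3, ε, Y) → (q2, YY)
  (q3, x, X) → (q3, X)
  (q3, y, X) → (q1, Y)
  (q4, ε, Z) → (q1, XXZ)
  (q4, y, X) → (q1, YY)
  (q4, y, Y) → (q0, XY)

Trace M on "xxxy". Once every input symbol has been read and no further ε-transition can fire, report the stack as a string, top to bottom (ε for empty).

(q0, xxxy, Z)
  read x, top Z: go to q0, push XZ → (q0, xxy, XZ)
  read x, top X: go to q2, push XY → (q2, xy, XYZ)
  read x, top X: go to q0, push YY → (q0, y, YYYZ)
  read y, top Y: go to q3, push ε → (q3, ε, YYZ)
  ε-move, top Y: go to q2, push YY → (q2, ε, YYYZ)
All input consumed in state q2 with stack YYYZ.

YYYZ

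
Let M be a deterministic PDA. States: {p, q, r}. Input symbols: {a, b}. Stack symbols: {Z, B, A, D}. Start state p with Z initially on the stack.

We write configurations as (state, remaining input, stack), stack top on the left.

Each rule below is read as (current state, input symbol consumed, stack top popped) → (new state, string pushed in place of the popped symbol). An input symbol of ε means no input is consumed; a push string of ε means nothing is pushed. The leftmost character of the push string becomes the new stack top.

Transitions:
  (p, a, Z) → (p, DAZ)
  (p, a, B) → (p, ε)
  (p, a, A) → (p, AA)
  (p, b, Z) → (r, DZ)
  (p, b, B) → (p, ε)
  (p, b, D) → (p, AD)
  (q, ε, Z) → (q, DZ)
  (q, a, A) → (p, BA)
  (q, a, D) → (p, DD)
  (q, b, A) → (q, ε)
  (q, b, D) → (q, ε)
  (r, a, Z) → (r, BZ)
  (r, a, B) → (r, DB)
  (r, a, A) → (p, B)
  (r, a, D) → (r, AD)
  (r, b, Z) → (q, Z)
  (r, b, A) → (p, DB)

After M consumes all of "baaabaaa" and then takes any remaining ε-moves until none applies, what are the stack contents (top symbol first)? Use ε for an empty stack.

AAAADZ

(p, baaabaaa, Z) ⊢ (r, aaabaaa, DZ) ⊢ (r, aabaaa, ADZ) ⊢ (p, abaaa, BDZ) ⊢ (p, baaa, DZ) ⊢ (p, aaa, ADZ) ⊢ (p, aa, AADZ) ⊢ (p, a, AAADZ) ⊢ (p, ε, AAAADZ)
All input consumed in state p with stack AAAADZ.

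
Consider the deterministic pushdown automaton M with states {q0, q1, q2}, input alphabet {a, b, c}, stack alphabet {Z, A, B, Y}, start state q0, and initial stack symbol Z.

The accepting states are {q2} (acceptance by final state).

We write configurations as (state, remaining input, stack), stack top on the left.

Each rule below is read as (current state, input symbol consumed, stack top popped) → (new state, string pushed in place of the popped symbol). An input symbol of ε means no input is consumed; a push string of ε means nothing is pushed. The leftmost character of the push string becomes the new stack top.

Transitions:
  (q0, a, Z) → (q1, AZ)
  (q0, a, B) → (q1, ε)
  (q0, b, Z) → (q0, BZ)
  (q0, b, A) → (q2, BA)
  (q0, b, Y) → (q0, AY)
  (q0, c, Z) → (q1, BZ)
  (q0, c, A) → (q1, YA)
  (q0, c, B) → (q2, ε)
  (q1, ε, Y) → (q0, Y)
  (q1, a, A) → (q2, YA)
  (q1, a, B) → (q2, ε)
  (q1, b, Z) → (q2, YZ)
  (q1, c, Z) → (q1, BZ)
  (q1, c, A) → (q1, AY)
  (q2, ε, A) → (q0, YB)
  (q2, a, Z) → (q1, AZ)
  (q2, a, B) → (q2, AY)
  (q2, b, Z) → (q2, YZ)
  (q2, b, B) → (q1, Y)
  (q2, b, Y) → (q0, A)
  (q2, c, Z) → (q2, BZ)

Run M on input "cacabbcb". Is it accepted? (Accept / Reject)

(q0, cacabbcb, Z)
  read c, top Z: go to q1, push BZ → (q1, acabbcb, BZ)
  read a, top B: go to q2, push ε → (q2, cabbcb, Z)
  read c, top Z: go to q2, push BZ → (q2, abbcb, BZ)
  read a, top B: go to q2, push AY → (q2, bbcb, AYZ)
  ε-move, top A: go to q0, push YB → (q0, bbcb, YBYZ)
  read b, top Y: go to q0, push AY → (q0, bcb, AYBYZ)
  read b, top A: go to q2, push BA → (q2, cb, BAYBYZ)
No transition applies at (q2, cb, BAYBYZ); input not fully consumed.

Reject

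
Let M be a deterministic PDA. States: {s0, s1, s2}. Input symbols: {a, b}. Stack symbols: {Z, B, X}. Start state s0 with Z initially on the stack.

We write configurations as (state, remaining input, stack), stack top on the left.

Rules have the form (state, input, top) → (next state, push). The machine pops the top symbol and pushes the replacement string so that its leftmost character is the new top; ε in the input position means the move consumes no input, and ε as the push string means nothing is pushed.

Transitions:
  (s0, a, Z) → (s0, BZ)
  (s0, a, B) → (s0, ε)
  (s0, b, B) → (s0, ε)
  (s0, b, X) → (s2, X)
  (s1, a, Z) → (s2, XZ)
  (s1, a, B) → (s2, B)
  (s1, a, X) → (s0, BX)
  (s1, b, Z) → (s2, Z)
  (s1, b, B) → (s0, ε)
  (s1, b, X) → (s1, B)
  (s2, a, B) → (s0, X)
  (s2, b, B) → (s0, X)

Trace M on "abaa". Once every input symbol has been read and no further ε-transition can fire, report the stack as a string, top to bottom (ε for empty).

Z

(s0, abaa, Z) ⊢ (s0, baa, BZ) ⊢ (s0, aa, Z) ⊢ (s0, a, BZ) ⊢ (s0, ε, Z)
All input consumed in state s0 with stack Z.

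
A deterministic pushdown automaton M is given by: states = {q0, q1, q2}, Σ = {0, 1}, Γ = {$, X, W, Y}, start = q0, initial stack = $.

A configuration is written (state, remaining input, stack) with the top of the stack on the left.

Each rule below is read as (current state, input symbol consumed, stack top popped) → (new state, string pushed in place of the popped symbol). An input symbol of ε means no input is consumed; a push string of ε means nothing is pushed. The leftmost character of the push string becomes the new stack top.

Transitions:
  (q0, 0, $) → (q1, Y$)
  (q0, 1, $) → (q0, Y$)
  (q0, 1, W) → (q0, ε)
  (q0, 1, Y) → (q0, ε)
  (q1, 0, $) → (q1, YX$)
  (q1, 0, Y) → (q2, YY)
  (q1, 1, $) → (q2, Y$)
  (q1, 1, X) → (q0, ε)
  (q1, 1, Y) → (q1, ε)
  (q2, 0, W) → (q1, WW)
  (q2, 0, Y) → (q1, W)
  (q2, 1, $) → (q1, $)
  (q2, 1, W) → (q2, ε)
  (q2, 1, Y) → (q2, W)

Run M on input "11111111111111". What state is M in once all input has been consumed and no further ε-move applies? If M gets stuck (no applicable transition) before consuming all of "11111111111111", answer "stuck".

(q0, 11111111111111, $)
  read 1, top $: go to q0, push Y$ → (q0, 1111111111111, Y$)
  read 1, top Y: go to q0, push ε → (q0, 111111111111, $)
  read 1, top $: go to q0, push Y$ → (q0, 11111111111, Y$)
  read 1, top Y: go to q0, push ε → (q0, 1111111111, $)
  read 1, top $: go to q0, push Y$ → (q0, 111111111, Y$)
  read 1, top Y: go to q0, push ε → (q0, 11111111, $)
  read 1, top $: go to q0, push Y$ → (q0, 1111111, Y$)
  read 1, top Y: go to q0, push ε → (q0, 111111, $)
  read 1, top $: go to q0, push Y$ → (q0, 11111, Y$)
  read 1, top Y: go to q0, push ε → (q0, 1111, $)
  read 1, top $: go to q0, push Y$ → (q0, 111, Y$)
  read 1, top Y: go to q0, push ε → (q0, 11, $)
  read 1, top $: go to q0, push Y$ → (q0, 1, Y$)
  read 1, top Y: go to q0, push ε → (q0, ε, $)
All input consumed; M is in state q0.

q0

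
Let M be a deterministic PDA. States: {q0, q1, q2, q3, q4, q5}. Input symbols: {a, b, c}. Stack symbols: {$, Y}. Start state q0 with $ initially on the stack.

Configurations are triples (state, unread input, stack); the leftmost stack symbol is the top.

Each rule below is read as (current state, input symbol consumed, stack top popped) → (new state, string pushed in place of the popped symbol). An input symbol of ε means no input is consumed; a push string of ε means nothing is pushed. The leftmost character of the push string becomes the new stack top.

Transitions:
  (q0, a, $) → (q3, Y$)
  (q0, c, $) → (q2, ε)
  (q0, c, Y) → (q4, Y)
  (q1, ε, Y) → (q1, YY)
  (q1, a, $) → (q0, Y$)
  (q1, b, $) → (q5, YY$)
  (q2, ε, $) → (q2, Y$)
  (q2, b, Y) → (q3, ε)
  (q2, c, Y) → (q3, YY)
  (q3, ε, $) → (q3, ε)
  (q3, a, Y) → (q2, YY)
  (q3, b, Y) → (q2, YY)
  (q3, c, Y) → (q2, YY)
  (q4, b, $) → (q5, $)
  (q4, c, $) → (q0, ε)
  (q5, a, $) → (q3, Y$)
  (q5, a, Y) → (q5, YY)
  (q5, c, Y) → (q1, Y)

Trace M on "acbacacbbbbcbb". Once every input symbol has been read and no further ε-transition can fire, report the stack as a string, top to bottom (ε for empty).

YYYYYY$

(q0, acbacacbbbbcbb, $)
  read a, top $: go to q3, push Y$ → (q3, cbacacbbbbcbb, Y$)
  read c, top Y: go to q2, push YY → (q2, bacacbbbbcbb, YY$)
  read b, top Y: go to q3, push ε → (q3, acacbbbbcbb, Y$)
  read a, top Y: go to q2, push YY → (q2, cacbbbbcbb, YY$)
  read c, top Y: go to q3, push YY → (q3, acbbbbcbb, YYY$)
  read a, top Y: go to q2, push YY → (q2, cbbbbcbb, YYYY$)
  read c, top Y: go to q3, push YY → (q3, bbbbcbb, YYYYY$)
  read b, top Y: go to q2, push YY → (q2, bbbcbb, YYYYYY$)
  read b, top Y: go to q3, push ε → (q3, bbcbb, YYYYY$)
  read b, top Y: go to q2, push YY → (q2, bcbb, YYYYYY$)
  read b, top Y: go to q3, push ε → (q3, cbb, YYYYY$)
  read c, top Y: go to q2, push YY → (q2, bb, YYYYYY$)
  read b, top Y: go to q3, push ε → (q3, b, YYYYY$)
  read b, top Y: go to q2, push YY → (q2, ε, YYYYYY$)
All input consumed in state q2 with stack YYYYYY$.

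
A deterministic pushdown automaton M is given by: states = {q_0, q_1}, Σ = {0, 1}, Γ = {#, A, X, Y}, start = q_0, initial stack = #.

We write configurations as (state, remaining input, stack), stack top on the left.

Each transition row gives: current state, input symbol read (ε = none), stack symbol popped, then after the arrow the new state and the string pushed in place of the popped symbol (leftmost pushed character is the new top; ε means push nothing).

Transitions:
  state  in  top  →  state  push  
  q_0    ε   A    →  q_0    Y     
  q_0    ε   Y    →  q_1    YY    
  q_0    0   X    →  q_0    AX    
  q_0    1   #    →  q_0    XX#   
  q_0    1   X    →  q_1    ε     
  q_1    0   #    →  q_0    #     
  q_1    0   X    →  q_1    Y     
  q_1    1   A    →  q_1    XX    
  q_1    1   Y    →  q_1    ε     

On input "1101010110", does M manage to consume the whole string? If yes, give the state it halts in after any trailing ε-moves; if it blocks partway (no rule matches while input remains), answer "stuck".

q_1

(q_0, 1101010110, #) ⊢ (q_0, 101010110, XX#) ⊢ (q_1, 01010110, X#) ⊢ (q_1, 1010110, Y#) ⊢ (q_1, 010110, #) ⊢ (q_0, 10110, #) ⊢ (q_0, 0110, XX#) ⊢ (q_0, 110, AXX#) ⊢ (q_0, 110, YXX#) ⊢ (q_1, 110, YYXX#) ⊢ (q_1, 10, YXX#) ⊢ (q_1, 0, XX#) ⊢ (q_1, ε, YX#)
All input consumed; M is in state q_1.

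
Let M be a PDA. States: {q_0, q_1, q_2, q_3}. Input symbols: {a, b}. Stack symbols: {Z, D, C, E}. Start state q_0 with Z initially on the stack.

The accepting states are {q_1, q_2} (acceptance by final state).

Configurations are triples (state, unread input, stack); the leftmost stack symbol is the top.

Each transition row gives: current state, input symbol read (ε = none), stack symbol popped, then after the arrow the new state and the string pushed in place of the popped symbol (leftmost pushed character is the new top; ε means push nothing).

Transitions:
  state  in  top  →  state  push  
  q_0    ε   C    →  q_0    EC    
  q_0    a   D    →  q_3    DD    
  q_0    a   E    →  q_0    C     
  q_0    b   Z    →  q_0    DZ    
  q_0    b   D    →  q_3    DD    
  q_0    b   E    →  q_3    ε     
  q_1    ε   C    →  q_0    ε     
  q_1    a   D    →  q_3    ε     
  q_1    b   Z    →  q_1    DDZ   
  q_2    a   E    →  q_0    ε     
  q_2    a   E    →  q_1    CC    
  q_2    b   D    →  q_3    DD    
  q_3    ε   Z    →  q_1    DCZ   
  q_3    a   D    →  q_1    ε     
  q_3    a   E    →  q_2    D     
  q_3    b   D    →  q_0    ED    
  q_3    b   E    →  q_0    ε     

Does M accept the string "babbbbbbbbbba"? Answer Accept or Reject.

Accept

One accepting computation: (q_0, babbbbbbbbbba, Z) ⊢ (q_0, abbbbbbbbbba, DZ) ⊢ (q_3, bbbbbbbbbba, DDZ) ⊢ (q_0, bbbbbbbbba, EDDZ) ⊢ (q_3, bbbbbbbba, DDZ) ⊢ (q_0, bbbbbbba, EDDZ) ⊢ (q_3, bbbbbba, DDZ) ⊢ (q_0, bbbbba, EDDZ) ⊢ (q_3, bbbba, DDZ) ⊢ (q_0, bbba, EDDZ) ⊢ (q_3, bba, DDZ) ⊢ (q_0, ba, EDDZ) ⊢ (q_3, a, DDZ) ⊢ (q_1, ε, DZ)
All input consumed and state q_1 ∈ F.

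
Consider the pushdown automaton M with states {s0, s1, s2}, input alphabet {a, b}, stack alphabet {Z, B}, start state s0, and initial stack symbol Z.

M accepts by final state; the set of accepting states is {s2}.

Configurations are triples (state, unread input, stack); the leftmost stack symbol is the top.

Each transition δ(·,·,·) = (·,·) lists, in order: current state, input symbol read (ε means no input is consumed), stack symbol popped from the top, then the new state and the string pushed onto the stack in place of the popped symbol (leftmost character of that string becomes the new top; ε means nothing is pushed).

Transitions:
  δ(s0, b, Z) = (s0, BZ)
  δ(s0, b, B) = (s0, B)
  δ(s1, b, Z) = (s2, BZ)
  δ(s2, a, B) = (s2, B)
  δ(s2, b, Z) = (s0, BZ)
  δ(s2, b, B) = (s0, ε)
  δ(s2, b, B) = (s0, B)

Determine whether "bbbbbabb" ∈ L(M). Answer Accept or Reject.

Reject

No computation consumes all input and reaches a final state.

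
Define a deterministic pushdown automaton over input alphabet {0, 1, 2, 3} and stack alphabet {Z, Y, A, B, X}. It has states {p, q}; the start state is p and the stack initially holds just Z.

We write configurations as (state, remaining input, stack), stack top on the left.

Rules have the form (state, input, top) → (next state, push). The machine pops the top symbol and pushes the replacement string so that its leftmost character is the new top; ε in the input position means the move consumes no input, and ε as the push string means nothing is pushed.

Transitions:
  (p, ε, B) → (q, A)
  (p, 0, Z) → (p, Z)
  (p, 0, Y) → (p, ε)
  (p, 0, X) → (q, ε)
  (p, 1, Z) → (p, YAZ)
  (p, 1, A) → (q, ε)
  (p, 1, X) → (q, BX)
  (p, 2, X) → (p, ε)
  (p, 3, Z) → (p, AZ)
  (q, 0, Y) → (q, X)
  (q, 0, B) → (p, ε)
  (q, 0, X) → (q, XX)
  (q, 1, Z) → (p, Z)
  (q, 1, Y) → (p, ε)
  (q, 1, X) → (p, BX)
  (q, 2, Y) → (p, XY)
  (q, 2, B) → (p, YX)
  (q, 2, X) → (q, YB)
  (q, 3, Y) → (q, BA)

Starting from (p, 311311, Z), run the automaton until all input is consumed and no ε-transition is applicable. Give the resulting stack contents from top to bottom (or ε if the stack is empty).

Z

(p, 311311, Z)
  read 3, top Z: go to p, push AZ → (p, 11311, AZ)
  read 1, top A: go to q, push ε → (q, 1311, Z)
  read 1, top Z: go to p, push Z → (p, 311, Z)
  read 3, top Z: go to p, push AZ → (p, 11, AZ)
  read 1, top A: go to q, push ε → (q, 1, Z)
  read 1, top Z: go to p, push Z → (p, ε, Z)
All input consumed in state p with stack Z.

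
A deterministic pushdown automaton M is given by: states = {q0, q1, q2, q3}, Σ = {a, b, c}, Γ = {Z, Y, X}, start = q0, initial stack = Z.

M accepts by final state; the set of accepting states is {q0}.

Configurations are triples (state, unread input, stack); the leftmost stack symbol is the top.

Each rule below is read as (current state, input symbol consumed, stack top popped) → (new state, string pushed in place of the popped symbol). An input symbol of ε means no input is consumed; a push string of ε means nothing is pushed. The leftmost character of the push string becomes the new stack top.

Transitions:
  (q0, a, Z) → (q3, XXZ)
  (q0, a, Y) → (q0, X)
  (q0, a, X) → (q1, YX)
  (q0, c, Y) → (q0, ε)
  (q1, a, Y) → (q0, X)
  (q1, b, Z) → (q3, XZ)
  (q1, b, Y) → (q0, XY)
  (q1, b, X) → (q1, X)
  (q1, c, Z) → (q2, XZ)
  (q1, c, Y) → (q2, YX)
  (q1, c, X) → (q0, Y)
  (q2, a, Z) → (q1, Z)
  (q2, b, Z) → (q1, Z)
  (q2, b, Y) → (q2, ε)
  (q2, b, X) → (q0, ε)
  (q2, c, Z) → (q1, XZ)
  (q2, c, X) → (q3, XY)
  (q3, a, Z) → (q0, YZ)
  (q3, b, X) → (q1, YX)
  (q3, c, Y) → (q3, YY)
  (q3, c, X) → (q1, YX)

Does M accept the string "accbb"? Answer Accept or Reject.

(q0, accbb, Z)
  read a, top Z: go to q3, push XXZ → (q3, ccbb, XXZ)
  read c, top X: go to q1, push YX → (q1, cbb, YXXZ)
  read c, top Y: go to q2, push YX → (q2, bb, YXXXZ)
  read b, top Y: go to q2, push ε → (q2, b, XXXZ)
  read b, top X: go to q0, push ε → (q0, ε, XXZ)
All input consumed; state q0 ∈ F.

Accept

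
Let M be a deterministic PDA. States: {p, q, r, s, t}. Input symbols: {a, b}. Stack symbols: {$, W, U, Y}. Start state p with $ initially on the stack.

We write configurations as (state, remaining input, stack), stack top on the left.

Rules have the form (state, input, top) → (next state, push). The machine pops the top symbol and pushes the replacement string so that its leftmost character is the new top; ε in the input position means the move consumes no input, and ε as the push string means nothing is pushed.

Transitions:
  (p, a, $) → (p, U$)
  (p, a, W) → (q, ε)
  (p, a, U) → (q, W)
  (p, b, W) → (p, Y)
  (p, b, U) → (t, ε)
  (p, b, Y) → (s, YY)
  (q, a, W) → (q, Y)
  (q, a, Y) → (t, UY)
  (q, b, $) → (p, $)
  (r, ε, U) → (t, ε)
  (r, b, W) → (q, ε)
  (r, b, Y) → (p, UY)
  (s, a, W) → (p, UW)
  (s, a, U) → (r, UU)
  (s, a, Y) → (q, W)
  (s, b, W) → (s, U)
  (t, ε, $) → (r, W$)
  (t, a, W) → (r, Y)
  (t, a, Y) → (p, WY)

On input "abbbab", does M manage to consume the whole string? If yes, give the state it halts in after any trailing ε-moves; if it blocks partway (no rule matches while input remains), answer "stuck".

r

(p, abbbab, $) ⊢ (p, bbbab, U$) ⊢ (t, bbab, $) ⊢ (r, bbab, W$) ⊢ (q, bab, $) ⊢ (p, ab, $) ⊢ (p, b, U$) ⊢ (t, ε, $) ⊢ (r, ε, W$)
All input consumed; M is in state r.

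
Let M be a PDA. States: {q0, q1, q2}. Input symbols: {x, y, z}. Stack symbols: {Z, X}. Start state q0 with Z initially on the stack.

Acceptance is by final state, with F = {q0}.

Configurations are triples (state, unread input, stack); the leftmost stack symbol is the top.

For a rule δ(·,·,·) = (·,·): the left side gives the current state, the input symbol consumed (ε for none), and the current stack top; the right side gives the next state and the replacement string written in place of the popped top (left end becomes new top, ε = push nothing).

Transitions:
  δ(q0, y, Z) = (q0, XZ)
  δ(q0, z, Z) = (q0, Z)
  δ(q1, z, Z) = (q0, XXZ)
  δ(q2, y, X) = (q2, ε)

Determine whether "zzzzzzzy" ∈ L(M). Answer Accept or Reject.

One accepting computation: (q0, zzzzzzzy, Z) ⊢ (q0, zzzzzzy, Z) ⊢ (q0, zzzzzy, Z) ⊢ (q0, zzzzy, Z) ⊢ (q0, zzzy, Z) ⊢ (q0, zzy, Z) ⊢ (q0, zy, Z) ⊢ (q0, y, Z) ⊢ (q0, ε, XZ)
All input consumed and state q0 ∈ F.

Accept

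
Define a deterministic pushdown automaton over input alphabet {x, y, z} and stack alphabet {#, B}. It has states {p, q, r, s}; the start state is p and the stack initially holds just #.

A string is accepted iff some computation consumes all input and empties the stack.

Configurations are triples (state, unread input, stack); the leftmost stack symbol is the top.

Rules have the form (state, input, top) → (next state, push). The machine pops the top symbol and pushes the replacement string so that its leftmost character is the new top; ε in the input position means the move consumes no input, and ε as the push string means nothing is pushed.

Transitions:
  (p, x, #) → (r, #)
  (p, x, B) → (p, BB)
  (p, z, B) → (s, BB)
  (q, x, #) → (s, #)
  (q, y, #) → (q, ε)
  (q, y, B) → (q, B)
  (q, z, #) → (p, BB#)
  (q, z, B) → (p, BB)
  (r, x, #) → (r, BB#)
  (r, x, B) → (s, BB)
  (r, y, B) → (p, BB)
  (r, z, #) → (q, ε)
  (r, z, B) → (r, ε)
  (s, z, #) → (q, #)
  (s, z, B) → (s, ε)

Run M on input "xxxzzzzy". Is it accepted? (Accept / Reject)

(p, xxxzzzzy, #) ⊢ (r, xxzzzzy, #) ⊢ (r, xzzzzy, BB#) ⊢ (s, zzzzy, BBB#) ⊢ (s, zzzy, BB#) ⊢ (s, zzy, B#) ⊢ (s, zy, #) ⊢ (q, y, #) ⊢ (q, ε, ε)
All input consumed and the stack is empty.

Accept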